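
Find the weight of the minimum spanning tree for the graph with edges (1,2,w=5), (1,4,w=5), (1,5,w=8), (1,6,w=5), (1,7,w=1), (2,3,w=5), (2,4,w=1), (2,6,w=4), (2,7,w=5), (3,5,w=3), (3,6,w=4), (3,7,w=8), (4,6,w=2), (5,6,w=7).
16 (MST edges: (1,6,w=5), (1,7,w=1), (2,4,w=1), (3,5,w=3), (3,6,w=4), (4,6,w=2); sum of weights 5 + 1 + 1 + 3 + 4 + 2 = 16)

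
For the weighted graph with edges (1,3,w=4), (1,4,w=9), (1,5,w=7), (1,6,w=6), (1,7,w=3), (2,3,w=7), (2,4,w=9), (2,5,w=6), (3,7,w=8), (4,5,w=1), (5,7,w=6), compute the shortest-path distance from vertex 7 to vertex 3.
7 (path: 7 -> 1 -> 3; weights 3 + 4 = 7)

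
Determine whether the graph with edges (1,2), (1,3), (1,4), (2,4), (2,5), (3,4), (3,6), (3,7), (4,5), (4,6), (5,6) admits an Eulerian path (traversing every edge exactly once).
No (6 vertices have odd degree: {1, 2, 4, 5, 6, 7}; Eulerian path requires 0 or 2)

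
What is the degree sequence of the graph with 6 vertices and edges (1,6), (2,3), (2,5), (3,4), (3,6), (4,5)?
[3, 2, 2, 2, 2, 1] (degrees: deg(1)=1, deg(2)=2, deg(3)=3, deg(4)=2, deg(5)=2, deg(6)=2)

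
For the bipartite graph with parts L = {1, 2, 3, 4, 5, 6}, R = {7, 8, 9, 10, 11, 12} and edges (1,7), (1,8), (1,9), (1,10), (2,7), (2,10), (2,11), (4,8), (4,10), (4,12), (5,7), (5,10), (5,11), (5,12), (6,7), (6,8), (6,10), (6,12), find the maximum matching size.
5 (matching: (1,9), (2,11), (4,12), (5,10), (6,8); upper bound min(|L|,|R|) = min(6,6) = 6)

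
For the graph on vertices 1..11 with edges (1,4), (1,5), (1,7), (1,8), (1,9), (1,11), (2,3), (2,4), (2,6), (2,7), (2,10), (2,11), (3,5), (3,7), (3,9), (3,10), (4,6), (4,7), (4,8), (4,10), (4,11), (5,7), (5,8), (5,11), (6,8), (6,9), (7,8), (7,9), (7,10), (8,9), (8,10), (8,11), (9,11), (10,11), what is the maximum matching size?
5 (matching: (1,8), (2,7), (3,9), (4,6), (10,11); upper bound floor(n/2) = floor(11/2) = 5)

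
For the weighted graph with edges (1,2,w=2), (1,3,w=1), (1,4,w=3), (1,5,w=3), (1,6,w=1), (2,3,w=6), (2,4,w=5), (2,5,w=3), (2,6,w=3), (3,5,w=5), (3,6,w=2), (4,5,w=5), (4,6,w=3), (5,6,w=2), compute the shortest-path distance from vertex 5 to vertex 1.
3 (path: 5 -> 1; weights 3 = 3)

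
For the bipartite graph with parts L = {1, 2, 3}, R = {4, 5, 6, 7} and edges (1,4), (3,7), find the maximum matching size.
2 (matching: (1,4), (3,7); upper bound min(|L|,|R|) = min(3,4) = 3)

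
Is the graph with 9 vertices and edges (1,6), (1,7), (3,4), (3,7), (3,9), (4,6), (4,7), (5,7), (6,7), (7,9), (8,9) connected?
No, it has 2 components: {1, 3, 4, 5, 6, 7, 8, 9}, {2}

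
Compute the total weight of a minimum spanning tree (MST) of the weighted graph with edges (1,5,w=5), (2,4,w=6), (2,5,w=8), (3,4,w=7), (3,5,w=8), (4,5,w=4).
22 (MST edges: (1,5,w=5), (2,4,w=6), (3,4,w=7), (4,5,w=4); sum of weights 5 + 6 + 7 + 4 = 22)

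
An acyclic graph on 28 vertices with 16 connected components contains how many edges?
12 (Each of the 16 component trees on V_i vertices has V_i - 1 edges; summing gives V - C = 28 - 16 = 12)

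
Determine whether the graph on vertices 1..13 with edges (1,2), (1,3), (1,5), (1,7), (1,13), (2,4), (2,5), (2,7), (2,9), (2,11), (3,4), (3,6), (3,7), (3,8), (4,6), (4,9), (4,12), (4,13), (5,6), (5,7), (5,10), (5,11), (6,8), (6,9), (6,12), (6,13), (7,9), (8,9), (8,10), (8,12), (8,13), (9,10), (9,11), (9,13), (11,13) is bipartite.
No (odd cycle of length 3: 2 -> 1 -> 5 -> 2)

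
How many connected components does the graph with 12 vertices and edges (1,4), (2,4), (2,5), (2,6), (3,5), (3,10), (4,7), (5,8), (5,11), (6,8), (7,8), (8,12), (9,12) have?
1 (components: {1, 2, 3, 4, 5, 6, 7, 8, 9, 10, 11, 12})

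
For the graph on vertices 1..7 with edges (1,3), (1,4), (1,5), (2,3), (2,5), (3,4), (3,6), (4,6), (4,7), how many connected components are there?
1 (components: {1, 2, 3, 4, 5, 6, 7})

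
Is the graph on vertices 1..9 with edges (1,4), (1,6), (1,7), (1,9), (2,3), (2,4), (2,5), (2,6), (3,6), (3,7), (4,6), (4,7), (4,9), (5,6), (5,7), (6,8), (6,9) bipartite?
No (odd cycle of length 3: 6 -> 1 -> 9 -> 6)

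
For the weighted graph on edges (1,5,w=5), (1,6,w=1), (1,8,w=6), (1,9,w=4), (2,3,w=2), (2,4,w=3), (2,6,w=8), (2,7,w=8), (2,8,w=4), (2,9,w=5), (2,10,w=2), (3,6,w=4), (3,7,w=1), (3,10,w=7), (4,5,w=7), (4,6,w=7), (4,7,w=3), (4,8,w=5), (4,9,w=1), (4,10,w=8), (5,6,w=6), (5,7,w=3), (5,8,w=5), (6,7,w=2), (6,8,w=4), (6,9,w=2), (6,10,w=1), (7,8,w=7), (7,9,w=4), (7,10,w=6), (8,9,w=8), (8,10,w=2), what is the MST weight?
15 (MST edges: (1,6,w=1), (2,3,w=2), (2,10,w=2), (3,7,w=1), (4,9,w=1), (5,7,w=3), (6,9,w=2), (6,10,w=1), (8,10,w=2); sum of weights 1 + 2 + 2 + 1 + 1 + 3 + 2 + 1 + 2 = 15)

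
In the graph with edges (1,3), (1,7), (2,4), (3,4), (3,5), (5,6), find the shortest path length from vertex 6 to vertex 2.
4 (path: 6 -> 5 -> 3 -> 4 -> 2, 4 edges)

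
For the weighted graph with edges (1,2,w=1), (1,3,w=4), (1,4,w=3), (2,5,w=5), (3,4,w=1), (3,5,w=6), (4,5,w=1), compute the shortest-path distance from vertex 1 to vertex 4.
3 (path: 1 -> 4; weights 3 = 3)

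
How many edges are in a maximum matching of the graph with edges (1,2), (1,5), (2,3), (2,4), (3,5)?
2 (matching: (2,4), (3,5); upper bound floor(n/2) = floor(5/2) = 2)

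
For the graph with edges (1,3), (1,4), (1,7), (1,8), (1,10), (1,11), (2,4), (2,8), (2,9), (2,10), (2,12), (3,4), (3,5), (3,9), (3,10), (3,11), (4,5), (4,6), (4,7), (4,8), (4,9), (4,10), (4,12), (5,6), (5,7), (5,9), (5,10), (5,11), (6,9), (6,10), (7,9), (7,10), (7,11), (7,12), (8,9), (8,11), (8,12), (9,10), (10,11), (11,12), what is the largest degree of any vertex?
10 (attained at vertex 4)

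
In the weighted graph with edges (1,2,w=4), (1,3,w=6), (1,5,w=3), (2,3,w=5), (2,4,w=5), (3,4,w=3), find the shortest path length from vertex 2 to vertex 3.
5 (path: 2 -> 3; weights 5 = 5)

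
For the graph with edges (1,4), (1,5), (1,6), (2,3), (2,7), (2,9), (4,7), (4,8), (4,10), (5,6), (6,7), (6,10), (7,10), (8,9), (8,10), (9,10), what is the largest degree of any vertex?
5 (attained at vertex 10)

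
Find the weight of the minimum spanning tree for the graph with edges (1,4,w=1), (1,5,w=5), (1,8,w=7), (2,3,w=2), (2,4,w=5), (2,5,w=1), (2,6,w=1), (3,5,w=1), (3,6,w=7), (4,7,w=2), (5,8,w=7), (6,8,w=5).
16 (MST edges: (1,4,w=1), (1,5,w=5), (2,5,w=1), (2,6,w=1), (3,5,w=1), (4,7,w=2), (6,8,w=5); sum of weights 1 + 5 + 1 + 1 + 1 + 2 + 5 = 16)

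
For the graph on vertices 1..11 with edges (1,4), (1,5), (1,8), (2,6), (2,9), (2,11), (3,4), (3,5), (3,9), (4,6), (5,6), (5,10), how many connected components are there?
2 (components: {1, 2, 3, 4, 5, 6, 8, 9, 10, 11}, {7})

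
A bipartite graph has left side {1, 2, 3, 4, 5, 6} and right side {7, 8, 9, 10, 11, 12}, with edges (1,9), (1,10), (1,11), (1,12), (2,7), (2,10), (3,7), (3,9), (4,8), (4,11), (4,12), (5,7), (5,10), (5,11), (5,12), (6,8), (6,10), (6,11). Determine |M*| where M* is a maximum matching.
6 (matching: (1,12), (2,10), (3,9), (4,11), (5,7), (6,8); upper bound min(|L|,|R|) = min(6,6) = 6)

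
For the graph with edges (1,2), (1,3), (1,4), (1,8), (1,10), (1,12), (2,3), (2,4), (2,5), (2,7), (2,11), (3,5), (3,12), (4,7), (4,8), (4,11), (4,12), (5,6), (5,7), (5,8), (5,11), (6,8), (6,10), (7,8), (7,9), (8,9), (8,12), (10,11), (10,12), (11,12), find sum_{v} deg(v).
60 (handshake: sum of degrees = 2|E| = 2 x 30 = 60)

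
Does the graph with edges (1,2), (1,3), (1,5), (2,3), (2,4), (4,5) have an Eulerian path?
Yes (the graph is connected and exactly 2 vertices have odd degree: {1, 2}; any Eulerian path must start and end at those)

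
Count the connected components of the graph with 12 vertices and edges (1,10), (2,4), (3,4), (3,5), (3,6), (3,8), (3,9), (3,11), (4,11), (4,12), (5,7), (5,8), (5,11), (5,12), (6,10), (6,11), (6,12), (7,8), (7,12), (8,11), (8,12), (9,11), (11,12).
1 (components: {1, 2, 3, 4, 5, 6, 7, 8, 9, 10, 11, 12})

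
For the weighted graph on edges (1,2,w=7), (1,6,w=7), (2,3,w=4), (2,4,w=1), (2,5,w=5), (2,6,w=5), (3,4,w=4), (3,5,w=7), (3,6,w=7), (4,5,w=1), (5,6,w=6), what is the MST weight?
18 (MST edges: (1,2,w=7), (2,3,w=4), (2,4,w=1), (2,6,w=5), (4,5,w=1); sum of weights 7 + 4 + 1 + 5 + 1 = 18)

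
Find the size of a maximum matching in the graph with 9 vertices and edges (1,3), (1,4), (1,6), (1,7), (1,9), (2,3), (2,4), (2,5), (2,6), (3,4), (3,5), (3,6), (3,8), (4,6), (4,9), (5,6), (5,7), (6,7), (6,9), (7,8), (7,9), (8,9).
4 (matching: (1,9), (2,6), (3,8), (5,7); upper bound floor(n/2) = floor(9/2) = 4)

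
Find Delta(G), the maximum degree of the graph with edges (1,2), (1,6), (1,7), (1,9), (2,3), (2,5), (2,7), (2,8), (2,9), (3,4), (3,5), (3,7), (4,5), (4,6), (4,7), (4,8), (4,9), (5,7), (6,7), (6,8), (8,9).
6 (attained at vertices 2, 4, 7)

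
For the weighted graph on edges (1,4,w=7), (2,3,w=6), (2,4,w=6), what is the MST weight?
19 (MST edges: (1,4,w=7), (2,3,w=6), (2,4,w=6); sum of weights 7 + 6 + 6 = 19)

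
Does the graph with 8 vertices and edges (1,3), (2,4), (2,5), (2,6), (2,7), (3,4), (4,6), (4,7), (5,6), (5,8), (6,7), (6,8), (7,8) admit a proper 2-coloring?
No (odd cycle of length 3: 2 -> 4 -> 6 -> 2)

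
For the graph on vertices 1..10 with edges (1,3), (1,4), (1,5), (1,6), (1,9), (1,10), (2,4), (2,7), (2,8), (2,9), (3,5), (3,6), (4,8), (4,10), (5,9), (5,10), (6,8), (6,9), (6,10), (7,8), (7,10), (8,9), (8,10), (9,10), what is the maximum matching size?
5 (matching: (1,4), (2,8), (3,5), (6,9), (7,10); upper bound floor(n/2) = floor(10/2) = 5)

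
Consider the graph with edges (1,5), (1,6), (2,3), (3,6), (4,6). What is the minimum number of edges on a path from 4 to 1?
2 (path: 4 -> 6 -> 1, 2 edges)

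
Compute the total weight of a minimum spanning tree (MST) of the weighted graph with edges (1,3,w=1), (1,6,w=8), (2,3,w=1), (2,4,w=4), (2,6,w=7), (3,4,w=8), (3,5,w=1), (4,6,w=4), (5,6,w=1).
8 (MST edges: (1,3,w=1), (2,3,w=1), (2,4,w=4), (3,5,w=1), (5,6,w=1); sum of weights 1 + 1 + 4 + 1 + 1 = 8)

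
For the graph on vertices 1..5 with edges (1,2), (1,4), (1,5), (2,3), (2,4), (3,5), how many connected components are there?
1 (components: {1, 2, 3, 4, 5})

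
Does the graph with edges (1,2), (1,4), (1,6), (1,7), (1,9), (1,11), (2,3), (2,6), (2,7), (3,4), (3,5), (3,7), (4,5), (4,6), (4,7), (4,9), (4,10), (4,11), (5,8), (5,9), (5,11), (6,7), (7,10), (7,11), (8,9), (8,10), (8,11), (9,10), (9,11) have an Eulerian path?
Yes (the graph is connected and exactly 2 vertices have odd degree: {5, 7}; any Eulerian path must start and end at those)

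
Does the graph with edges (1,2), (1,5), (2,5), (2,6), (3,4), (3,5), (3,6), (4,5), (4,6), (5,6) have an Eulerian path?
No (4 vertices have odd degree: {2, 3, 4, 5}; Eulerian path requires 0 or 2)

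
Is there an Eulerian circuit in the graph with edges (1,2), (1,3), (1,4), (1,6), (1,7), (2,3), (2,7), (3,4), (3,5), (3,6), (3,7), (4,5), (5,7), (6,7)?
No (6 vertices have odd degree: {1, 2, 4, 5, 6, 7}; Eulerian circuit requires 0)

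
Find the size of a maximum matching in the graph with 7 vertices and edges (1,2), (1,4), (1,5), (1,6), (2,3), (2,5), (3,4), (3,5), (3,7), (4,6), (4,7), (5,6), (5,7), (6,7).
3 (matching: (1,6), (3,4), (5,7); upper bound floor(n/2) = floor(7/2) = 3)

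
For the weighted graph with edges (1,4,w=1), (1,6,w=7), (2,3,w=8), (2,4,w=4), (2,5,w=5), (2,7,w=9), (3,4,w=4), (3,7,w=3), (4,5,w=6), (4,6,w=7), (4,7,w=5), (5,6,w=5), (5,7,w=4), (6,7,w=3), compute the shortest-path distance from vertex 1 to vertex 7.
6 (path: 1 -> 4 -> 7; weights 1 + 5 = 6)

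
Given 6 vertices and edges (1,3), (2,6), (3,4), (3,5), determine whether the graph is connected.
No, it has 2 components: {1, 3, 4, 5}, {2, 6}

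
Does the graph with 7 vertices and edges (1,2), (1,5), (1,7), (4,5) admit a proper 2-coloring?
Yes. Partition: {1, 3, 4, 6}, {2, 5, 7}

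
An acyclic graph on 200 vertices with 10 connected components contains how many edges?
190 (Each of the 10 component trees on V_i vertices has V_i - 1 edges; summing gives V - C = 200 - 10 = 190)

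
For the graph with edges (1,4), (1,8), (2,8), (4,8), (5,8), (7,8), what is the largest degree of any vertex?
5 (attained at vertex 8)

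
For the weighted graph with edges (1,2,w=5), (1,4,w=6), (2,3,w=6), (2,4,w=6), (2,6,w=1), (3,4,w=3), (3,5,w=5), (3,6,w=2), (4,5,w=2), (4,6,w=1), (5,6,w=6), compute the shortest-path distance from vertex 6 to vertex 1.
6 (path: 6 -> 2 -> 1; weights 1 + 5 = 6)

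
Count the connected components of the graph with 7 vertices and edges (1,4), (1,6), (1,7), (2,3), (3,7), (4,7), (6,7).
2 (components: {1, 2, 3, 4, 6, 7}, {5})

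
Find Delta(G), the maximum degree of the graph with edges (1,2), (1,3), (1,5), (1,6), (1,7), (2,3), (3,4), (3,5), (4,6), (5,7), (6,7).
5 (attained at vertex 1)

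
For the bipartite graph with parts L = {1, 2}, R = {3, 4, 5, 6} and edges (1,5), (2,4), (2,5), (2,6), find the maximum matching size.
2 (matching: (1,5), (2,6); upper bound min(|L|,|R|) = min(2,4) = 2)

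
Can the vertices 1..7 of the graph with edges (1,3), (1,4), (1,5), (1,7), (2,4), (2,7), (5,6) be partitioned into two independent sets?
Yes. Partition: {1, 2, 6}, {3, 4, 5, 7}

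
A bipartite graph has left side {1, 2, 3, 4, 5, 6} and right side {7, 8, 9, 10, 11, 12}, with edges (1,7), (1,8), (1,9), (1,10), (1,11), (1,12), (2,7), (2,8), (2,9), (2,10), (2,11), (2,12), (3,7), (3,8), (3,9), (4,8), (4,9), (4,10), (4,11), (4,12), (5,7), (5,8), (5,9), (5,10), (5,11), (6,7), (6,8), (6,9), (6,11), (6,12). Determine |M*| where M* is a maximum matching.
6 (matching: (1,12), (2,11), (3,9), (4,10), (5,8), (6,7); upper bound min(|L|,|R|) = min(6,6) = 6)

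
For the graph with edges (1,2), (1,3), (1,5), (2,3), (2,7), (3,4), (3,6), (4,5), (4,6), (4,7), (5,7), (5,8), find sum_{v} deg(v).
24 (handshake: sum of degrees = 2|E| = 2 x 12 = 24)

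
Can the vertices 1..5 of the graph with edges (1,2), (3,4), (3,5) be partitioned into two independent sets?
Yes. Partition: {1, 3}, {2, 4, 5}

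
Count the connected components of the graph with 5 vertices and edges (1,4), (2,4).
3 (components: {1, 2, 4}, {3}, {5})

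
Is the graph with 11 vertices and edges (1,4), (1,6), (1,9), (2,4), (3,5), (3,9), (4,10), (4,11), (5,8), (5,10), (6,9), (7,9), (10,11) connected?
Yes (BFS from 1 visits [1, 4, 6, 9, 2, 10, 11, 3, 7, 5, 8] — all 11 vertices reached)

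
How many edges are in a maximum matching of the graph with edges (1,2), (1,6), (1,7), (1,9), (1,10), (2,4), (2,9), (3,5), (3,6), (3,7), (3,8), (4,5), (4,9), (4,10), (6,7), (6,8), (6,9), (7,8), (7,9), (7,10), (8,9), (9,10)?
5 (matching: (1,2), (3,8), (4,5), (6,9), (7,10); upper bound floor(n/2) = floor(10/2) = 5)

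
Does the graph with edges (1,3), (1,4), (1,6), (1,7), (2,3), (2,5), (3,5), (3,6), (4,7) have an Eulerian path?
Yes — and in fact it has an Eulerian circuit (the graph is connected and all 7 vertices have even degree)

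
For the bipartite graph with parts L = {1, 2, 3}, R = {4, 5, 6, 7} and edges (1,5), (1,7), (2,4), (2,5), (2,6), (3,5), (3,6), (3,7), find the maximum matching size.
3 (matching: (1,7), (2,6), (3,5); upper bound min(|L|,|R|) = min(3,4) = 3)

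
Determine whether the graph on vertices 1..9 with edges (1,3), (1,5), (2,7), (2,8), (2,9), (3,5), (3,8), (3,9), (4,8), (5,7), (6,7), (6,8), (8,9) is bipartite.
No (odd cycle of length 3: 5 -> 1 -> 3 -> 5)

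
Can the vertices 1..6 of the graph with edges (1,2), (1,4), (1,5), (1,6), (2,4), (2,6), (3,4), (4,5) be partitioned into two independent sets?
No (odd cycle of length 3: 4 -> 1 -> 5 -> 4)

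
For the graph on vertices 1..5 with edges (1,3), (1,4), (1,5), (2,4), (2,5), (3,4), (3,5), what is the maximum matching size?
2 (matching: (2,5), (3,4); upper bound floor(n/2) = floor(5/2) = 2)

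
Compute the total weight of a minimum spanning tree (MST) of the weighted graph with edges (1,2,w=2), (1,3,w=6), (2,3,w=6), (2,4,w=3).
11 (MST edges: (1,2,w=2), (1,3,w=6), (2,4,w=3); sum of weights 2 + 6 + 3 = 11)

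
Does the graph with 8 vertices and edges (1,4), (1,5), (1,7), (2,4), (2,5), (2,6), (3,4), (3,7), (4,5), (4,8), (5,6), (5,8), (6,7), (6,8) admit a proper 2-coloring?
No (odd cycle of length 3: 4 -> 1 -> 5 -> 4)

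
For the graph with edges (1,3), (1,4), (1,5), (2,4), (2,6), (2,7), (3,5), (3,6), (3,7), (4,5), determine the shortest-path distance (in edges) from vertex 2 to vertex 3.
2 (path: 2 -> 7 -> 3, 2 edges)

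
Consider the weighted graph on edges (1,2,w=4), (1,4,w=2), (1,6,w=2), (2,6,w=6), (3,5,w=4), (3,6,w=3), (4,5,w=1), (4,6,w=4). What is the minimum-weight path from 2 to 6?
6 (path: 2 -> 6; weights 6 = 6)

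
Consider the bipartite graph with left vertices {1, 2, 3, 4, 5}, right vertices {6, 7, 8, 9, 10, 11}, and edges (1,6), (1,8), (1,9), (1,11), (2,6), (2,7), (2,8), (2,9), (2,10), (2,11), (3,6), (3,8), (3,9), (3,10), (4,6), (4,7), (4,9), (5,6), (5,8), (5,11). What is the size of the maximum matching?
5 (matching: (1,11), (2,10), (3,9), (4,7), (5,8); upper bound min(|L|,|R|) = min(5,6) = 5)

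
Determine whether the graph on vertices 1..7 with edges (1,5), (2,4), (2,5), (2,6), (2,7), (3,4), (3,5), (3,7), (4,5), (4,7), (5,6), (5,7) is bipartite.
No (odd cycle of length 3: 2 -> 5 -> 6 -> 2)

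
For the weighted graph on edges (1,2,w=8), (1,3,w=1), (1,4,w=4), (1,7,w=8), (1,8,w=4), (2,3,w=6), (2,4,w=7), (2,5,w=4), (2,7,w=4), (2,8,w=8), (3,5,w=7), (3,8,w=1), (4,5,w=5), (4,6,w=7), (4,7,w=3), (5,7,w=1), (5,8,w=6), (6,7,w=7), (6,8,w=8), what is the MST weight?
21 (MST edges: (1,3,w=1), (1,4,w=4), (2,5,w=4), (3,8,w=1), (4,6,w=7), (4,7,w=3), (5,7,w=1); sum of weights 1 + 4 + 4 + 1 + 7 + 3 + 1 = 21)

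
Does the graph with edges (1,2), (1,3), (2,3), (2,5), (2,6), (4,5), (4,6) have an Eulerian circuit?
Yes (the graph is connected and all 6 vertices have even degree)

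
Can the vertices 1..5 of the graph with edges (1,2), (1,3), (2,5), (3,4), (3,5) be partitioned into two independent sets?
Yes. Partition: {1, 4, 5}, {2, 3}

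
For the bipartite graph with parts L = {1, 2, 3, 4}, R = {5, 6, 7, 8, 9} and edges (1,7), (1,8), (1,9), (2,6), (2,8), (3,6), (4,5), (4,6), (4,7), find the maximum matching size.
4 (matching: (1,9), (2,8), (3,6), (4,7); upper bound min(|L|,|R|) = min(4,5) = 4)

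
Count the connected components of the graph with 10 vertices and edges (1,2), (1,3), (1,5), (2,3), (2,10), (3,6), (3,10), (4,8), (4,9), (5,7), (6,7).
2 (components: {1, 2, 3, 5, 6, 7, 10}, {4, 8, 9})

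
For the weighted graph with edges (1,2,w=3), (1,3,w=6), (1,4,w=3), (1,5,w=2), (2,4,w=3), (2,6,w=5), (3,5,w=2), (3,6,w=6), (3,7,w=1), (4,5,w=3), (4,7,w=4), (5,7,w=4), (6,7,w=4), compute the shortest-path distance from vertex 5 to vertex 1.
2 (path: 5 -> 1; weights 2 = 2)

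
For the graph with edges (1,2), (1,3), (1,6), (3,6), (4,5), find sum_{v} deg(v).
10 (handshake: sum of degrees = 2|E| = 2 x 5 = 10)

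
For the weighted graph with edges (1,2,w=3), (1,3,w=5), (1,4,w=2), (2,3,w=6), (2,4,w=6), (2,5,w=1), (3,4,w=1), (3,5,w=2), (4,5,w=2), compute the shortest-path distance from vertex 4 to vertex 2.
3 (path: 4 -> 5 -> 2; weights 2 + 1 = 3)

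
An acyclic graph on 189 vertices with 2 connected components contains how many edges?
187 (Each of the 2 component trees on V_i vertices has V_i - 1 edges; summing gives V - C = 189 - 2 = 187)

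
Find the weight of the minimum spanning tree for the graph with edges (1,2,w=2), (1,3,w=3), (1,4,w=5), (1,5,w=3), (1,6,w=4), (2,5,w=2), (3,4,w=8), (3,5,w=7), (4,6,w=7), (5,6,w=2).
14 (MST edges: (1,2,w=2), (1,3,w=3), (1,4,w=5), (2,5,w=2), (5,6,w=2); sum of weights 2 + 3 + 5 + 2 + 2 = 14)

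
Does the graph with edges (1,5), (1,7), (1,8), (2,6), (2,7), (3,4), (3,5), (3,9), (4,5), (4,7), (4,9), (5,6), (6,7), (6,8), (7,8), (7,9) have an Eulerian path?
No (4 vertices have odd degree: {1, 3, 8, 9}; Eulerian path requires 0 or 2)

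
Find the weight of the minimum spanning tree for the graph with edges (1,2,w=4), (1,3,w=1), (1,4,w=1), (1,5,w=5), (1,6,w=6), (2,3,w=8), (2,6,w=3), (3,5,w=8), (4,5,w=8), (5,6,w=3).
12 (MST edges: (1,2,w=4), (1,3,w=1), (1,4,w=1), (2,6,w=3), (5,6,w=3); sum of weights 4 + 1 + 1 + 3 + 3 = 12)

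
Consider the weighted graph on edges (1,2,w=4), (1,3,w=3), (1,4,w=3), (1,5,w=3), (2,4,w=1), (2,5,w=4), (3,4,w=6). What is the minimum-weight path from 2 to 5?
4 (path: 2 -> 5; weights 4 = 4)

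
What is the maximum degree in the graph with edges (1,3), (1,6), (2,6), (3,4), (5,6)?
3 (attained at vertex 6)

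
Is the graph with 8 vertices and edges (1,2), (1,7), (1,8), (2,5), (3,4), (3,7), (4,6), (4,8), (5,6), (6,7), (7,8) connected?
Yes (BFS from 1 visits [1, 2, 7, 8, 5, 3, 6, 4] — all 8 vertices reached)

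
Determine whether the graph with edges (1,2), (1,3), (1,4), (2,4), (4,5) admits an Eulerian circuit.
No (4 vertices have odd degree: {1, 3, 4, 5}; Eulerian circuit requires 0)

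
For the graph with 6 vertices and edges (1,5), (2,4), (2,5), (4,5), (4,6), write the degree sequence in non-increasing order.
[3, 3, 2, 1, 1, 0] (degrees: deg(1)=1, deg(2)=2, deg(3)=0, deg(4)=3, deg(5)=3, deg(6)=1)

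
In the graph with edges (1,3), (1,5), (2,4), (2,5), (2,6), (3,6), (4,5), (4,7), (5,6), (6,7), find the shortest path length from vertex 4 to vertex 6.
2 (path: 4 -> 5 -> 6, 2 edges)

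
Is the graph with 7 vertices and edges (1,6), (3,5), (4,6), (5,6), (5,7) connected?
No, it has 2 components: {1, 3, 4, 5, 6, 7}, {2}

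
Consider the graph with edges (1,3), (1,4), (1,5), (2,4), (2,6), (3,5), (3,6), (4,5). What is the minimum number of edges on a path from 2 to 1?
2 (path: 2 -> 4 -> 1, 2 edges)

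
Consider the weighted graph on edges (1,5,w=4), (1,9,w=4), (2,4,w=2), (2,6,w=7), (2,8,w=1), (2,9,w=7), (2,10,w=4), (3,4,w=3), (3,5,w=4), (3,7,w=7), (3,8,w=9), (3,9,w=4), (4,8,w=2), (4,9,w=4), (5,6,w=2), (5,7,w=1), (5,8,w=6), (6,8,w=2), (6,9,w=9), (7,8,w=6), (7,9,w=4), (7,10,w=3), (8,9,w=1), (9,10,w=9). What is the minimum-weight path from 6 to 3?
6 (path: 6 -> 5 -> 3; weights 2 + 4 = 6)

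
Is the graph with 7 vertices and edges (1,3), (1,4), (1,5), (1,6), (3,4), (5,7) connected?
No, it has 2 components: {1, 3, 4, 5, 6, 7}, {2}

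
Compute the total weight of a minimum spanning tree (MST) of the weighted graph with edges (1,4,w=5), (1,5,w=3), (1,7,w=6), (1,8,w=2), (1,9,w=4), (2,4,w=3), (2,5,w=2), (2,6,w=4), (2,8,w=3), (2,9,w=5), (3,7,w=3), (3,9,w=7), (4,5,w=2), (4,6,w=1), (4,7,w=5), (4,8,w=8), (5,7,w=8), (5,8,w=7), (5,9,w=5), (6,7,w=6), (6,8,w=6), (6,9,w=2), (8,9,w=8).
20 (MST edges: (1,5,w=3), (1,8,w=2), (2,5,w=2), (3,7,w=3), (4,5,w=2), (4,6,w=1), (4,7,w=5), (6,9,w=2); sum of weights 3 + 2 + 2 + 3 + 2 + 1 + 5 + 2 = 20)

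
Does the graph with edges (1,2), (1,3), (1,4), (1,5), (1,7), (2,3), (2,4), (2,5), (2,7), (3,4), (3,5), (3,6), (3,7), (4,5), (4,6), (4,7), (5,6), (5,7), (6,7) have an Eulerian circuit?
No (2 vertices have odd degree: {1, 2}; Eulerian circuit requires 0)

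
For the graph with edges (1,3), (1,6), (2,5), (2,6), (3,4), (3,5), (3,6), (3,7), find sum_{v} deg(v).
16 (handshake: sum of degrees = 2|E| = 2 x 8 = 16)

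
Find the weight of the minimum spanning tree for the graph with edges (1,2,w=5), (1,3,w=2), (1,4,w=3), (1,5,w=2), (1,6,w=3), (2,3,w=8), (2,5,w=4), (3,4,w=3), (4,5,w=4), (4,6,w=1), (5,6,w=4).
12 (MST edges: (1,3,w=2), (1,5,w=2), (1,6,w=3), (2,5,w=4), (4,6,w=1); sum of weights 2 + 2 + 3 + 4 + 1 = 12)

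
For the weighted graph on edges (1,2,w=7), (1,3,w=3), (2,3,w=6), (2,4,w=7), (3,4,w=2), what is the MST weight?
11 (MST edges: (1,3,w=3), (2,3,w=6), (3,4,w=2); sum of weights 3 + 6 + 2 = 11)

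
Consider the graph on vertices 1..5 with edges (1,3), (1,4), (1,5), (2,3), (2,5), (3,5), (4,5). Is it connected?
Yes (BFS from 1 visits [1, 3, 4, 5, 2] — all 5 vertices reached)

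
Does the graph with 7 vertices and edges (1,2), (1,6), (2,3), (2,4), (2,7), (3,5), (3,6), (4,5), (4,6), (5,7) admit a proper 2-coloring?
Yes. Partition: {1, 3, 4, 7}, {2, 5, 6}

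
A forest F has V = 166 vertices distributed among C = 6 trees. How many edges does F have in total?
160 (Each of the 6 component trees on V_i vertices has V_i - 1 edges; summing gives V - C = 166 - 6 = 160)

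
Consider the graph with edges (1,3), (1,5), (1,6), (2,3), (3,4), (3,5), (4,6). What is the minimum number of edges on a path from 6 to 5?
2 (path: 6 -> 1 -> 5, 2 edges)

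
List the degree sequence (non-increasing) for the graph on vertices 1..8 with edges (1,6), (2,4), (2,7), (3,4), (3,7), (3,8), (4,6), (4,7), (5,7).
[4, 4, 3, 2, 2, 1, 1, 1] (degrees: deg(1)=1, deg(2)=2, deg(3)=3, deg(4)=4, deg(5)=1, deg(6)=2, deg(7)=4, deg(8)=1)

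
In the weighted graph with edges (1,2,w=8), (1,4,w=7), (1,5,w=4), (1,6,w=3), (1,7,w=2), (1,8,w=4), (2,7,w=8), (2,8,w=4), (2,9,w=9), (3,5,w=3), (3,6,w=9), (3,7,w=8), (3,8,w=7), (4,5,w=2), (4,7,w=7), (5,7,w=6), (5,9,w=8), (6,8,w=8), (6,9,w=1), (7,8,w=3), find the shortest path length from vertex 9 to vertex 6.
1 (path: 9 -> 6; weights 1 = 1)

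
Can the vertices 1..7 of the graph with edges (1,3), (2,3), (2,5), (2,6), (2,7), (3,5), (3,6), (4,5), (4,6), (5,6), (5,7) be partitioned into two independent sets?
No (odd cycle of length 3: 5 -> 3 -> 2 -> 5)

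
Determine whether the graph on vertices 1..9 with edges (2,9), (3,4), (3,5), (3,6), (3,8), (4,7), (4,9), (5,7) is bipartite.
Yes. Partition: {1, 2, 4, 5, 6, 8}, {3, 7, 9}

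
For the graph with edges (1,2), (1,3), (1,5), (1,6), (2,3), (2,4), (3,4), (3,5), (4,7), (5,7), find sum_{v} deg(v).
20 (handshake: sum of degrees = 2|E| = 2 x 10 = 20)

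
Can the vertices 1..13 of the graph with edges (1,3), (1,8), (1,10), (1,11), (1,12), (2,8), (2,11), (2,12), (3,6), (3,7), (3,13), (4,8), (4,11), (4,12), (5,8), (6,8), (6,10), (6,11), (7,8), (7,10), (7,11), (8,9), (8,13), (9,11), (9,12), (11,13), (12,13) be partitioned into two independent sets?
Yes. Partition: {1, 2, 4, 5, 6, 7, 9, 13}, {3, 8, 10, 11, 12}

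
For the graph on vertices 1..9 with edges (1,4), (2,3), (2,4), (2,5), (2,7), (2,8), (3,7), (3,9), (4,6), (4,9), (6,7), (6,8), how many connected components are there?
1 (components: {1, 2, 3, 4, 5, 6, 7, 8, 9})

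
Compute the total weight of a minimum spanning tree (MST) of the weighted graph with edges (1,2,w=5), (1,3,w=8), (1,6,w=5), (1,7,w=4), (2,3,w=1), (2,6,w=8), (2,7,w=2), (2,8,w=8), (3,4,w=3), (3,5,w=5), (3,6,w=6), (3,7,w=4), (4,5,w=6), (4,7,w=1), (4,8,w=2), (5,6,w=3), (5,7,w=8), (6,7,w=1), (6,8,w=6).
14 (MST edges: (1,7,w=4), (2,3,w=1), (2,7,w=2), (4,7,w=1), (4,8,w=2), (5,6,w=3), (6,7,w=1); sum of weights 4 + 1 + 2 + 1 + 2 + 3 + 1 = 14)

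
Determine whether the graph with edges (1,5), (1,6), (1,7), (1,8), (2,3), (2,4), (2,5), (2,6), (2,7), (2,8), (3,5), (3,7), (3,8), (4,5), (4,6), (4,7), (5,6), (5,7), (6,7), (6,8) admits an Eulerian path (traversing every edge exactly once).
Yes — and in fact it has an Eulerian circuit (the graph is connected and all 8 vertices have even degree)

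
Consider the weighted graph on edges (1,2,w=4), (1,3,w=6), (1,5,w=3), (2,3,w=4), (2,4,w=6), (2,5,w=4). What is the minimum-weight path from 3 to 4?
10 (path: 3 -> 2 -> 4; weights 4 + 6 = 10)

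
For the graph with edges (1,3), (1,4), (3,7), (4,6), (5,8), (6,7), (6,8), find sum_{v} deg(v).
14 (handshake: sum of degrees = 2|E| = 2 x 7 = 14)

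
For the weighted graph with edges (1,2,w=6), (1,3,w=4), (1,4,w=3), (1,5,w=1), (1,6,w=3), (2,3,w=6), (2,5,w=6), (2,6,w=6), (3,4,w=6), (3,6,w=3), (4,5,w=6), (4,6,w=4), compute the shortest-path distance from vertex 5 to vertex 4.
4 (path: 5 -> 1 -> 4; weights 1 + 3 = 4)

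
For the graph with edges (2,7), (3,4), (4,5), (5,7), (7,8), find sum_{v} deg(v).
10 (handshake: sum of degrees = 2|E| = 2 x 5 = 10)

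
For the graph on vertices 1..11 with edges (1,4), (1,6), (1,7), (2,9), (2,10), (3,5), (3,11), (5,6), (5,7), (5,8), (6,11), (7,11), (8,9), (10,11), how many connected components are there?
1 (components: {1, 2, 3, 4, 5, 6, 7, 8, 9, 10, 11})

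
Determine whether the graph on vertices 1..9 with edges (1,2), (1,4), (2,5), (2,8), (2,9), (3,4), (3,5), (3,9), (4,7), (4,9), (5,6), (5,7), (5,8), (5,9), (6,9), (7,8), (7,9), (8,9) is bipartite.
No (odd cycle of length 3: 9 -> 2 -> 5 -> 9)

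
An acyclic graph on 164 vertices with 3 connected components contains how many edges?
161 (Each of the 3 component trees on V_i vertices has V_i - 1 edges; summing gives V - C = 164 - 3 = 161)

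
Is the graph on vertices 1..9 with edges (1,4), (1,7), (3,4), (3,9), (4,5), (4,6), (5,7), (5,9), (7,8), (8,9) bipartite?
Yes. Partition: {1, 2, 3, 5, 6, 8}, {4, 7, 9}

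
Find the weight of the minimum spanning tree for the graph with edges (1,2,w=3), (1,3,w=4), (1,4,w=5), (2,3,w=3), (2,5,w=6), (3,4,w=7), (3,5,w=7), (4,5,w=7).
17 (MST edges: (1,2,w=3), (1,4,w=5), (2,3,w=3), (2,5,w=6); sum of weights 3 + 5 + 3 + 6 = 17)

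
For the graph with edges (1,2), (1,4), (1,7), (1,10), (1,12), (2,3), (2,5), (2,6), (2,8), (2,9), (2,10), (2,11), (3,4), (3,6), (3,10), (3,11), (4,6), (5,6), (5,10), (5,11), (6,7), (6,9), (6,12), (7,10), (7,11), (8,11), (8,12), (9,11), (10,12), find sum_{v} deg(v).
58 (handshake: sum of degrees = 2|E| = 2 x 29 = 58)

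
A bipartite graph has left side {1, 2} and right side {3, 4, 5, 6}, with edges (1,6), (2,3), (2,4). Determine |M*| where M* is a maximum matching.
2 (matching: (1,6), (2,4); upper bound min(|L|,|R|) = min(2,4) = 2)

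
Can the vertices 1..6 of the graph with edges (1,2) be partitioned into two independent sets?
Yes. Partition: {1, 3, 4, 5, 6}, {2}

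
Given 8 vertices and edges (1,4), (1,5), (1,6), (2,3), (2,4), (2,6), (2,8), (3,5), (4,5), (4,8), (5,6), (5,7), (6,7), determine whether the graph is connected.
Yes (BFS from 1 visits [1, 4, 5, 6, 2, 8, 3, 7] — all 8 vertices reached)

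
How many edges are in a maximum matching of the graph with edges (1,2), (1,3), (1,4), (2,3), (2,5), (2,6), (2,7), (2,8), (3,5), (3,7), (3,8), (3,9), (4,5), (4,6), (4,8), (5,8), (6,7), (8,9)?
4 (matching: (2,8), (3,9), (4,5), (6,7); upper bound floor(n/2) = floor(9/2) = 4)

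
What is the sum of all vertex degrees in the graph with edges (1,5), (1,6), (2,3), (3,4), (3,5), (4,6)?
12 (handshake: sum of degrees = 2|E| = 2 x 6 = 12)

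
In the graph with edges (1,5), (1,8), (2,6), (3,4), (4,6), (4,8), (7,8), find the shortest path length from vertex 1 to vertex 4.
2 (path: 1 -> 8 -> 4, 2 edges)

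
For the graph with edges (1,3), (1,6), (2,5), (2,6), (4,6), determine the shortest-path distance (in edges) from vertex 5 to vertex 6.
2 (path: 5 -> 2 -> 6, 2 edges)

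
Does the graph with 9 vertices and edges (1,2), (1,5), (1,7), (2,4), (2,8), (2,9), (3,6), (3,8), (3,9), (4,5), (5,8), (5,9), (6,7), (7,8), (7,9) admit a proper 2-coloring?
Yes. Partition: {1, 4, 6, 8, 9}, {2, 3, 5, 7}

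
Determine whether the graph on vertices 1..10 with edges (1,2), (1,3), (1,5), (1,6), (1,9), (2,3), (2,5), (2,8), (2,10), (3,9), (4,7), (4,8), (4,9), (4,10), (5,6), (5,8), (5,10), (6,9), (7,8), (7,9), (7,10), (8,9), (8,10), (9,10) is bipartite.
No (odd cycle of length 3: 2 -> 1 -> 3 -> 2)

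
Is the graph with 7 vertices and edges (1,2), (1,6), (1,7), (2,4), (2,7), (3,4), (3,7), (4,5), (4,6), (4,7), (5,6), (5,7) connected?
Yes (BFS from 1 visits [1, 2, 6, 7, 4, 5, 3] — all 7 vertices reached)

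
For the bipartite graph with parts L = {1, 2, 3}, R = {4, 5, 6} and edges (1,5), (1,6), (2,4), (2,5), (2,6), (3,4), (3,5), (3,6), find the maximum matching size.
3 (matching: (1,6), (2,5), (3,4); upper bound min(|L|,|R|) = min(3,3) = 3)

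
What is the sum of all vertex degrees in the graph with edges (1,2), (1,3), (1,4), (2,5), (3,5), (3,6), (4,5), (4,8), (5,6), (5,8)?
20 (handshake: sum of degrees = 2|E| = 2 x 10 = 20)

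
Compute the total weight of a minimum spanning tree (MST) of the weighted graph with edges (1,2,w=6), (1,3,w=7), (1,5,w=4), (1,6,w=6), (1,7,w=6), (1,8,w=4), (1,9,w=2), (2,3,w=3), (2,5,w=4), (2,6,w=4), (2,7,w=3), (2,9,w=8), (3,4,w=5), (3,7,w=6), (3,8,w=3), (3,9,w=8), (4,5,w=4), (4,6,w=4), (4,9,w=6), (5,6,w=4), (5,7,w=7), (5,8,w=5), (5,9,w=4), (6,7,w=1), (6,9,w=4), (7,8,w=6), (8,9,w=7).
24 (MST edges: (1,5,w=4), (1,8,w=4), (1,9,w=2), (2,3,w=3), (2,7,w=3), (3,8,w=3), (4,5,w=4), (6,7,w=1); sum of weights 4 + 4 + 2 + 3 + 3 + 3 + 4 + 1 = 24)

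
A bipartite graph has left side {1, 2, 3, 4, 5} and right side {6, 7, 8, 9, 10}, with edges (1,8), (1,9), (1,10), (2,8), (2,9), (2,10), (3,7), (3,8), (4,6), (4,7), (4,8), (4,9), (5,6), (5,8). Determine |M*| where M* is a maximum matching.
5 (matching: (1,10), (2,9), (3,8), (4,7), (5,6); upper bound min(|L|,|R|) = min(5,5) = 5)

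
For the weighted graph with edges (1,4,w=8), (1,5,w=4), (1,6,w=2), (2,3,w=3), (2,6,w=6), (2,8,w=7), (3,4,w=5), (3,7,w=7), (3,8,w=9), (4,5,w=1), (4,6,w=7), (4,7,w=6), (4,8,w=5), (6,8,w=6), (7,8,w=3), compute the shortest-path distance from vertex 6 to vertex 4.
7 (path: 6 -> 4; weights 7 = 7)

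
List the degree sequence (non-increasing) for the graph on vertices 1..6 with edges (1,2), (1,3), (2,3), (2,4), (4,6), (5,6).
[3, 2, 2, 2, 2, 1] (degrees: deg(1)=2, deg(2)=3, deg(3)=2, deg(4)=2, deg(5)=1, deg(6)=2)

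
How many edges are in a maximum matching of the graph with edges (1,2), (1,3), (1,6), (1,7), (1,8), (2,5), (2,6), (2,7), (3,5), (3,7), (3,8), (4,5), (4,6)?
4 (matching: (1,8), (2,7), (3,5), (4,6); upper bound floor(n/2) = floor(8/2) = 4)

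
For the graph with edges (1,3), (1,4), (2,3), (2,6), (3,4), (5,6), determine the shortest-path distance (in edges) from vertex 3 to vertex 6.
2 (path: 3 -> 2 -> 6, 2 edges)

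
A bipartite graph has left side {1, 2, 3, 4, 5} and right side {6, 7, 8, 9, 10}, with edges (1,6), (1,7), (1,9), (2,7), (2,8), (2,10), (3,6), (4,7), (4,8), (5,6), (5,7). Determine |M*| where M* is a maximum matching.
5 (matching: (1,9), (2,10), (3,6), (4,8), (5,7); upper bound min(|L|,|R|) = min(5,5) = 5)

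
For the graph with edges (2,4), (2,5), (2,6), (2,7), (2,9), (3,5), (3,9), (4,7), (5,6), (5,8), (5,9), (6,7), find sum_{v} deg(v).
24 (handshake: sum of degrees = 2|E| = 2 x 12 = 24)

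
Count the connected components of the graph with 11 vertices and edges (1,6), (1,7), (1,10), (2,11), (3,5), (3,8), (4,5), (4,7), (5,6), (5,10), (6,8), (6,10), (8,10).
3 (components: {1, 3, 4, 5, 6, 7, 8, 10}, {2, 11}, {9})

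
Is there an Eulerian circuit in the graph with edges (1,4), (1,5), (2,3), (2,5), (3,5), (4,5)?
Yes (the graph is connected and all 5 vertices have even degree)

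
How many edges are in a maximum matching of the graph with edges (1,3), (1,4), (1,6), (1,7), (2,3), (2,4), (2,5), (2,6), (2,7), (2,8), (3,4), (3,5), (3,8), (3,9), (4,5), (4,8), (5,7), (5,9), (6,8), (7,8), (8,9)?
4 (matching: (1,7), (2,4), (3,9), (6,8); upper bound floor(n/2) = floor(9/2) = 4)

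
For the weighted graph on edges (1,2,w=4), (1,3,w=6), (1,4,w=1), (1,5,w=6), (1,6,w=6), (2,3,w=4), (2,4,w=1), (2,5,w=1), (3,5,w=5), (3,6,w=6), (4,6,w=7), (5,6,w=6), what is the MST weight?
13 (MST edges: (1,4,w=1), (1,6,w=6), (2,3,w=4), (2,4,w=1), (2,5,w=1); sum of weights 1 + 6 + 4 + 1 + 1 = 13)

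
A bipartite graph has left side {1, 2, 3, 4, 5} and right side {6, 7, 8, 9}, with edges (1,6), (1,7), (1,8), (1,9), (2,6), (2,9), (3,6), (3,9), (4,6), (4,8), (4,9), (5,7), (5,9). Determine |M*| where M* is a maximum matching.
4 (matching: (1,9), (2,6), (4,8), (5,7); upper bound min(|L|,|R|) = min(5,4) = 4)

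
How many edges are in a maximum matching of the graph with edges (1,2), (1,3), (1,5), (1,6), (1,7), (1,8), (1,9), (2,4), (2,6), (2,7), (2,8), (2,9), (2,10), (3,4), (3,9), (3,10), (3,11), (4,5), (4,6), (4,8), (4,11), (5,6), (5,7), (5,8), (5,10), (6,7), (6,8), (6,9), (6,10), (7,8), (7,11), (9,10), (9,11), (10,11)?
5 (matching: (2,4), (3,9), (5,8), (6,10), (7,11); upper bound floor(n/2) = floor(11/2) = 5)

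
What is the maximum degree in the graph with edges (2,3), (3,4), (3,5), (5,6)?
3 (attained at vertex 3)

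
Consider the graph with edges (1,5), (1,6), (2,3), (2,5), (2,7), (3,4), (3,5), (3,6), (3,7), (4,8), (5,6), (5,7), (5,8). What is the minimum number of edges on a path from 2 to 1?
2 (path: 2 -> 5 -> 1, 2 edges)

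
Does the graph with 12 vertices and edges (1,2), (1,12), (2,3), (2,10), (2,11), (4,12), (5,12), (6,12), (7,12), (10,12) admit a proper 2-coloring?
Yes. Partition: {1, 3, 4, 5, 6, 7, 8, 9, 10, 11}, {2, 12}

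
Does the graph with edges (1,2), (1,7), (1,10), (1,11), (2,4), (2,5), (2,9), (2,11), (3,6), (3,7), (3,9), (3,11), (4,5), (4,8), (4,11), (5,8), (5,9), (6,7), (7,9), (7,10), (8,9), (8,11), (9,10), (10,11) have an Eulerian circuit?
No (2 vertices have odd degree: {2, 7}; Eulerian circuit requires 0)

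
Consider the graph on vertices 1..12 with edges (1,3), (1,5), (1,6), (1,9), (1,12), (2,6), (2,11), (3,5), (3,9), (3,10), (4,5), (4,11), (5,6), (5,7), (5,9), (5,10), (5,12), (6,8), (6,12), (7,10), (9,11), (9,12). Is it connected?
Yes (BFS from 1 visits [1, 3, 5, 6, 9, 12, 10, 4, 7, 2, 8, 11] — all 12 vertices reached)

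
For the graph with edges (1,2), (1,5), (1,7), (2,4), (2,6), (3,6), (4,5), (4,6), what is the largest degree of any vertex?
3 (attained at vertices 1, 2, 4, 6)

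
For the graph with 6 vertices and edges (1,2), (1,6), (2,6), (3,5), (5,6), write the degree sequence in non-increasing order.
[3, 2, 2, 2, 1, 0] (degrees: deg(1)=2, deg(2)=2, deg(3)=1, deg(4)=0, deg(5)=2, deg(6)=3)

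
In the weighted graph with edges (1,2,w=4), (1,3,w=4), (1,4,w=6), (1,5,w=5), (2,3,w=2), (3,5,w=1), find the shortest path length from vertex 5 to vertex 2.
3 (path: 5 -> 3 -> 2; weights 1 + 2 = 3)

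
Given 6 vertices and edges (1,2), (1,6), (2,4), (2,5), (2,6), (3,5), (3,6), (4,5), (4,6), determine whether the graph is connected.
Yes (BFS from 1 visits [1, 2, 6, 4, 5, 3] — all 6 vertices reached)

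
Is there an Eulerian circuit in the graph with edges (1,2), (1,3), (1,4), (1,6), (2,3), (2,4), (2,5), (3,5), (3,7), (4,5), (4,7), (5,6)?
Yes (the graph is connected and all 7 vertices have even degree)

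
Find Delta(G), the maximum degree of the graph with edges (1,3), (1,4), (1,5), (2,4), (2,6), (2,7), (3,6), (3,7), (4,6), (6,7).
4 (attained at vertex 6)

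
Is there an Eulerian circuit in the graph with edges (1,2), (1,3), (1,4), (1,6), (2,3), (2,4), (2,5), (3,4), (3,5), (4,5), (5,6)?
Yes (the graph is connected and all 6 vertices have even degree)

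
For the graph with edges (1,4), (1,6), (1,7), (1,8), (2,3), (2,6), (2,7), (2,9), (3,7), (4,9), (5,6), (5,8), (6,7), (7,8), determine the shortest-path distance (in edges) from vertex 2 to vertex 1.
2 (path: 2 -> 6 -> 1, 2 edges)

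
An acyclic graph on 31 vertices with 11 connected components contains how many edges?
20 (Each of the 11 component trees on V_i vertices has V_i - 1 edges; summing gives V - C = 31 - 11 = 20)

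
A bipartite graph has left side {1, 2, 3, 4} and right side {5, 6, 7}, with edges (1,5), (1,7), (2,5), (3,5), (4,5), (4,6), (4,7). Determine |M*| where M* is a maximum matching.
3 (matching: (1,7), (2,5), (4,6); upper bound min(|L|,|R|) = min(4,3) = 3)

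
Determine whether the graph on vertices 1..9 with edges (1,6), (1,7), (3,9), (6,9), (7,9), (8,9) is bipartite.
Yes. Partition: {1, 2, 4, 5, 9}, {3, 6, 7, 8}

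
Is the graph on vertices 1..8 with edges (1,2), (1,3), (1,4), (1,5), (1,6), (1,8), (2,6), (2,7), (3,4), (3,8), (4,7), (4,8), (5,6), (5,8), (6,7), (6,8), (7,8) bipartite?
No (odd cycle of length 3: 3 -> 1 -> 8 -> 3)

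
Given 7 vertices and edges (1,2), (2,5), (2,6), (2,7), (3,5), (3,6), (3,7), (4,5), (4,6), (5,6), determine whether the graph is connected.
Yes (BFS from 1 visits [1, 2, 5, 6, 7, 3, 4] — all 7 vertices reached)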